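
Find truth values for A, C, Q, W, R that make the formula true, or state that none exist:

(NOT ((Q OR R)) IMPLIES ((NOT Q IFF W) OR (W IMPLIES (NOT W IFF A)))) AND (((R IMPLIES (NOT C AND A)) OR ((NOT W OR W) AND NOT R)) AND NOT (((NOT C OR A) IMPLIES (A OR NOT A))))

The conjunct NOT (((NOT C OR A) IMPLIES (A OR NOT A))) is unsatisfiable on its own:
  A=F, C=F: evaluates to False.
  A=F, C=T: evaluates to False.
  A=T, C=F: evaluates to False.
  A=T, C=T: evaluates to False.
So the whole conjunction is unsatisfiable.

Unsatisfiable — no assignment works.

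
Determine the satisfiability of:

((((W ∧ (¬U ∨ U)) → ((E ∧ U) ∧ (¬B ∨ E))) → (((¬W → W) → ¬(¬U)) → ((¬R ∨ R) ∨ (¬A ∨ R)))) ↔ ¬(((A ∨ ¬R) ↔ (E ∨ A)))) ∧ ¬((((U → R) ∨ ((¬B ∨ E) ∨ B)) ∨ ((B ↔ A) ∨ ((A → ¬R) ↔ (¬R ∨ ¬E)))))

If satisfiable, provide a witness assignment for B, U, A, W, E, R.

No satisfying assignment exists.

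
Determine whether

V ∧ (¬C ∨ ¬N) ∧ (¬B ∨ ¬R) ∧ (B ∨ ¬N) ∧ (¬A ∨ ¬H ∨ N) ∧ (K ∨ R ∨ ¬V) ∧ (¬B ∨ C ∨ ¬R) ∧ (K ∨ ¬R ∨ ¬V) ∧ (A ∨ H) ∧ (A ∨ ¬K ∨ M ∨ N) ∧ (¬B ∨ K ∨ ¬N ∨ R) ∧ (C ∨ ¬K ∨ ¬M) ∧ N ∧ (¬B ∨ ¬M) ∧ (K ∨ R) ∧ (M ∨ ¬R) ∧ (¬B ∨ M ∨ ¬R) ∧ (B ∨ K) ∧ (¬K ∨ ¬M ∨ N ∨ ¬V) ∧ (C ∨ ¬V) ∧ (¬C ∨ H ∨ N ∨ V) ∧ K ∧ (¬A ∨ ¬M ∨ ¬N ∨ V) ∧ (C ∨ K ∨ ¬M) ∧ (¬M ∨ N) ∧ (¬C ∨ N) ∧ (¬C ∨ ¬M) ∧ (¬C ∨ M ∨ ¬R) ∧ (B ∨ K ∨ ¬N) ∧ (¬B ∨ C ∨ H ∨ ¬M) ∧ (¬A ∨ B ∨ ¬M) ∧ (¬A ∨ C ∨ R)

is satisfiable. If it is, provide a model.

UNSATISFIABLE

Case N = True:
  (V) forces V = True.
  (¬C ∨ ¬N) forces C = False.
  Clause (C ∨ ¬V) is falsified — contradiction.
Case N = False:
  Clause (N) is falsified — contradiction.
Both cases fail, so the formula is unsatisfiable.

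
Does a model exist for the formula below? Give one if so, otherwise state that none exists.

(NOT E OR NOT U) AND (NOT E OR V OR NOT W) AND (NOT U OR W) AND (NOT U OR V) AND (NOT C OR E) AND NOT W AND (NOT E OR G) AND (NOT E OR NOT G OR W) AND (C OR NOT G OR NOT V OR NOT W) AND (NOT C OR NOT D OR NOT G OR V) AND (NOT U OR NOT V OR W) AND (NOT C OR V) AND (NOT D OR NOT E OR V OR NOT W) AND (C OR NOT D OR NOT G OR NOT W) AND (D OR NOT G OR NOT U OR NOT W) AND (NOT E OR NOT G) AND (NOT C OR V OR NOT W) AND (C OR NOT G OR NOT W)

U: False, D: False, C: False, G: False, W: False, V: True, E: False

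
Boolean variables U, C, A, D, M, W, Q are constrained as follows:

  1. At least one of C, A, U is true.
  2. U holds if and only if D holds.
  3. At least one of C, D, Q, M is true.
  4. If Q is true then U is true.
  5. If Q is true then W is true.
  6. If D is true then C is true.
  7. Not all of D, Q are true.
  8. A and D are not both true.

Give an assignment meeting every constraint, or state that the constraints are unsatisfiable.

U = True, C = True, A = False, D = True, M = True, W = True, Q = False

  (1) {C, A, U}: 2 true — at least one ✓
  (2) U=T, D=T — same ✓
  (3) {C, D, Q, M}: 3 true — at least one ✓
  (4) Q=F ⇒ U: vacuous ✓
  (5) Q=F ⇒ W: vacuous ✓
  (6) D=T ⇒ C: T ✓
  (7) {D, Q}: 1/2 true — not all ✓
  (8) A=F, D=T — not both ✓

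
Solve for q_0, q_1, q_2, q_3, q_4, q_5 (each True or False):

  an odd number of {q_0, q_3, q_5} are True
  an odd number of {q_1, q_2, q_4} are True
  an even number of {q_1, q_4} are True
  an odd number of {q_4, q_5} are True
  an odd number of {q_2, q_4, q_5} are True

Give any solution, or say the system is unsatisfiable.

Adding constraints 2, 3, 4, 5 mod 2: every variable appears an even number of times on the left, so the left side is 0.
But the right sides sum to 1 (mod 2). 0 ≠ 1 — the system is inconsistent.

Unsatisfiable — no assignment works.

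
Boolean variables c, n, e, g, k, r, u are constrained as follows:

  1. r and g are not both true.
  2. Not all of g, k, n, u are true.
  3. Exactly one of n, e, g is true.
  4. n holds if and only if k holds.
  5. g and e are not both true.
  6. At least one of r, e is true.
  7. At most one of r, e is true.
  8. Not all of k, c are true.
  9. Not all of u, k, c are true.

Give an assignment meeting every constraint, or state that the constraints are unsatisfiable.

c: False; n: True; e: False; g: False; k: True; r: True; u: False

  (1) r=T, g=F — not both ✓
  (2) {g, k, n, u}: 2/4 true — not all ✓
  (3) {n, e, g}: 1 true — exactly one ✓
  (4) n=T, k=T — same ✓
  (5) g=F, e=F — not both ✓
  (6) {r, e}: 1 true — at least one ✓
  (7) {r, e}: 1 true — at most one ✓
  (8) {k, c}: 1/2 true — not all ✓
  (9) {u, k, c}: 1/3 true — not all ✓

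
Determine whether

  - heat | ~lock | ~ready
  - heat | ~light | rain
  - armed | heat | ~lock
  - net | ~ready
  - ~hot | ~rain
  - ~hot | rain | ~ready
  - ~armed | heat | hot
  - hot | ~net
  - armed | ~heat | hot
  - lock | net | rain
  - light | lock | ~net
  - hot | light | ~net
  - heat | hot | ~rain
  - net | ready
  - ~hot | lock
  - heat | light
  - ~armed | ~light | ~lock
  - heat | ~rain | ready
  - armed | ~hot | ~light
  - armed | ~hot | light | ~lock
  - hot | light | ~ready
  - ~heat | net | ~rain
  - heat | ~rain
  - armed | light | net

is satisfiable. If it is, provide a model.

Try ready = True:
  (net | ~ready) forces net = True.
  (hot | ~net) forces hot = True.
  (~hot | ~rain) forces rain = False.
  clause (~hot | rain | ~ready) is falsified — backtrack.
So ready = False.
  then (net | ready) forces net = True.
  then (hot | ~net) forces hot = True.
  then (~hot | lock) forces lock = True.
  then (~hot | ~rain) forces rain = False.
Try armed = False:
  (armed | heat | ~lock) forces heat = True.
  (armed | ~hot | ~light) forces light = False.
  clause (armed | ~hot | light | ~lock) is falsified — backtrack.
So armed = True.
  then (~armed | ~light | ~lock) forces light = False.
  then (heat | light) forces heat = True.
All clauses satisfied.

ready=F, hot=T, armed=T, lock=T, light=F, net=T, heat=T, rain=F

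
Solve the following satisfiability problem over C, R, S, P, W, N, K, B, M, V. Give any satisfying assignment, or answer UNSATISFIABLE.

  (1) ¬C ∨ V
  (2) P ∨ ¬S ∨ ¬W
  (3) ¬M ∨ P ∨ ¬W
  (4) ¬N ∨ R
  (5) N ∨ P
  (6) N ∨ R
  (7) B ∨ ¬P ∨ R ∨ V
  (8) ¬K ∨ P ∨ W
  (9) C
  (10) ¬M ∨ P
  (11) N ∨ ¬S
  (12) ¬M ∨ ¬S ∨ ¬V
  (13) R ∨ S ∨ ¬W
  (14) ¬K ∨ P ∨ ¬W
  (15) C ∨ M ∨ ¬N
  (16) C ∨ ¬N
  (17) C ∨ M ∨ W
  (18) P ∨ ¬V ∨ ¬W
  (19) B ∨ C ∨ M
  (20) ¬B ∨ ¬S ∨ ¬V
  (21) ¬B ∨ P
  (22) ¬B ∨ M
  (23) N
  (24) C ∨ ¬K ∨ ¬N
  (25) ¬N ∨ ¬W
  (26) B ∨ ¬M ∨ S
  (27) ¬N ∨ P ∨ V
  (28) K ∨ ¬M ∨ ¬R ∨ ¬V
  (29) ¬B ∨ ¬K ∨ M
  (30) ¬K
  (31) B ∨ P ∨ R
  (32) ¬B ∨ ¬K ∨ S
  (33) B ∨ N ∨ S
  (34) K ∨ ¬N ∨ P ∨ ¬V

C: True; R: True; S: True; P: True; W: False; N: True; K: False; B: False; M: False; V: True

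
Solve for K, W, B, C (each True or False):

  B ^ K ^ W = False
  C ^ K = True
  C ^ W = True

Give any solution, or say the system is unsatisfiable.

K = False, W = False, B = False, C = True

B ^ K ^ W = F ^ F ^ F = False ✓
C ^ K = T ^ F = True ✓
C ^ W = T ^ F = True ✓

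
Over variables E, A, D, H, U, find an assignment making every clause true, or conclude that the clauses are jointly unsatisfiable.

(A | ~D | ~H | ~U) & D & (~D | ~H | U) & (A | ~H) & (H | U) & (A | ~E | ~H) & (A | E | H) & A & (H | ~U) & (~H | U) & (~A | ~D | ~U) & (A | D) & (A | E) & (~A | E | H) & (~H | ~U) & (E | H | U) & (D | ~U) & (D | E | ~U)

Case A = True:
  (D) forces D = True.
  (~A | ~D | ~U) forces U = False.
  (~D | ~H | U) forces H = False.
  Clause (H | U) is falsified — contradiction.
Case A = False:
  Clause (A) is falsified — contradiction.
Both cases fail, so the formula is unsatisfiable.

Unsatisfiable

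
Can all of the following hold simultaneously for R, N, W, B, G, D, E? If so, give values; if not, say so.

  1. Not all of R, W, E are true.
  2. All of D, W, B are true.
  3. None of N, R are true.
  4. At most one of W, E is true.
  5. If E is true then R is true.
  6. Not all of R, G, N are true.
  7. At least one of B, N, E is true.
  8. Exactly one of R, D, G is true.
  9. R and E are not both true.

R=F, N=F, W=T, B=T, G=F, D=T, E=F

  (1) {R, W, E}: 1/3 true — not all ✓
  (2) {D, W, B}: all 3 true ✓
  (3) {N, R}: 0 true — none ✓
  (4) {W, E}: 1 true — at most one ✓
  (5) E=F ⇒ R: vacuous ✓
  (6) {R, G, N}: 0/3 true — not all ✓
  (7) {B, N, E}: 1 true — at least one ✓
  (8) {R, D, G}: 1 true — exactly one ✓
  (9) R=F, E=F — not both ✓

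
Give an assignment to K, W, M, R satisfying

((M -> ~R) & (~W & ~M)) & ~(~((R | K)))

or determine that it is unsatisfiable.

K=T, W=F, M=F, R=T

  (M -> ~R) & (~W & ~M) = True
    M -> ~R = True
      ~R = False
    ~W & ~M = True
      ~W = True
      ~M = True
  ~(~((R | K))) = True
    ~((R | K)) = False
      R | K = True
Both conjuncts True, so the formula holds.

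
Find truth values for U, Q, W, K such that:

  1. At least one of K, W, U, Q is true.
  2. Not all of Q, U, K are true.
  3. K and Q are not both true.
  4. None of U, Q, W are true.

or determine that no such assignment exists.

U: False, Q: False, W: False, K: True

  (1) {K, W, U, Q}: 1 true — at least one ✓
  (2) {Q, U, K}: 1/3 true — not all ✓
  (3) K=T, Q=F — not both ✓
  (4) {U, Q, W}: 0 true — none ✓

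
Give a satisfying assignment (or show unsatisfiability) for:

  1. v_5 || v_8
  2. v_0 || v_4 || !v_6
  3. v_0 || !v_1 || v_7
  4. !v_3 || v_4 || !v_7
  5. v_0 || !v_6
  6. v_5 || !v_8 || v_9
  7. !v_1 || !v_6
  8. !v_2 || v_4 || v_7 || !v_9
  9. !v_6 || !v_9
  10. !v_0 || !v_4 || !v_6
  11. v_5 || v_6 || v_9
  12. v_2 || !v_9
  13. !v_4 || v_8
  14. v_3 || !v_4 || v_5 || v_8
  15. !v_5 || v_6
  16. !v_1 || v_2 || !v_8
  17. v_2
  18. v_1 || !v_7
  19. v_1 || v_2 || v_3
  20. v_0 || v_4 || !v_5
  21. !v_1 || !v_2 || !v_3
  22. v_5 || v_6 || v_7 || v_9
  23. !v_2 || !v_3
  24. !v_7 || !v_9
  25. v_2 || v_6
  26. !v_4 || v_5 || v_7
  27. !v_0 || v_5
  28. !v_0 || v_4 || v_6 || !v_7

v_0 = True, v_1 = False, v_2 = True, v_3 = False, v_4 = False, v_5 = True, v_6 = True, v_7 = False, v_8 = True, v_9 = False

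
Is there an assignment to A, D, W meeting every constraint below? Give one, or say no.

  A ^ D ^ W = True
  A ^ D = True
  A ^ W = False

A=F, D=T, W=F

A ^ D ^ W = F ^ T ^ F = True ✓
A ^ D = F ^ T = True ✓
A ^ W = F ^ F = False ✓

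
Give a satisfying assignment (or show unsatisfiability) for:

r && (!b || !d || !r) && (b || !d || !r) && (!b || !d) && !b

b = False, d = False, r = True

Unit clause (r) forces r = True.
Unit clause (!b) forces b = False.
In (b || !d || !r) only !d is left, so d = False.
Check each clause:
  (r): r holds.
  (!b || !d || !r): !b holds.
  (b || !d || !r): !d holds.
  (!b || !d): !b holds.
  (!b): !b holds.
All clauses satisfied.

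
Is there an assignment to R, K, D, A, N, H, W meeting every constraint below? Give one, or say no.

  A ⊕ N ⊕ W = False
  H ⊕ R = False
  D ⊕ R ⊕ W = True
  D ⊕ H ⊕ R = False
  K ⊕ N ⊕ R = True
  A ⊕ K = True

Adding constraints 1, 2, 3, 4, 5, 6 mod 2: every variable appears an even number of times on the left, so the left side is 0.
But the right sides sum to 1 (mod 2). 0 ≠ 1 — the system is inconsistent.

No satisfying assignment exists.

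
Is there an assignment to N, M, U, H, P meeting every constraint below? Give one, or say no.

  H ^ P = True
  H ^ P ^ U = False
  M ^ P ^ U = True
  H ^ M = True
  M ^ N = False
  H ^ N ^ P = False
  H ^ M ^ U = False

N=T, M=T, U=T, H=F, P=T

H ^ P = F ^ T = True ✓
H ^ P ^ U = F ^ T ^ T = False ✓
M ^ P ^ U = T ^ T ^ T = True ✓
H ^ M = F ^ T = True ✓
M ^ N = T ^ T = False ✓
H ^ N ^ P = F ^ T ^ T = False ✓
H ^ M ^ U = F ^ T ^ T = False ✓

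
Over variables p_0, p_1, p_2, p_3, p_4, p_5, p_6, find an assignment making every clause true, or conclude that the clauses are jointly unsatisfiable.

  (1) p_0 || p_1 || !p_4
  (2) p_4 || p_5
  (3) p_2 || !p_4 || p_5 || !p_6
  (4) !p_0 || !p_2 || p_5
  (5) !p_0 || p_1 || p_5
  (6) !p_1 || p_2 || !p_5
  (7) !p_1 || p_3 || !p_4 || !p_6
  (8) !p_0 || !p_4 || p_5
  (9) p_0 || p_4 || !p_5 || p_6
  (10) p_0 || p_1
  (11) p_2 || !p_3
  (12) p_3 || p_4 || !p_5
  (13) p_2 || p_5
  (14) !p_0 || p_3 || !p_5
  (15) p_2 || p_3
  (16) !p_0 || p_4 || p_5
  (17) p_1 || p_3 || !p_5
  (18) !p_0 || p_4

p_0=F, p_1=T, p_2=T, p_3=F, p_4=T, p_5=F, p_6=F

Set p_0 = False.
  then (p_0 || p_1) forces p_1 = True.
Try p_2 = False:
  (!p_1 || p_2 || !p_5) forces p_5 = False.
  clause (p_2 || p_5) is falsified — backtrack.
So p_2 = True.
Set p_3 = False.
Set p_4 = True.
  then (!p_1 || p_3 || !p_4 || !p_6) forces p_6 = False.
Set p_5 = False.
All clauses satisfied.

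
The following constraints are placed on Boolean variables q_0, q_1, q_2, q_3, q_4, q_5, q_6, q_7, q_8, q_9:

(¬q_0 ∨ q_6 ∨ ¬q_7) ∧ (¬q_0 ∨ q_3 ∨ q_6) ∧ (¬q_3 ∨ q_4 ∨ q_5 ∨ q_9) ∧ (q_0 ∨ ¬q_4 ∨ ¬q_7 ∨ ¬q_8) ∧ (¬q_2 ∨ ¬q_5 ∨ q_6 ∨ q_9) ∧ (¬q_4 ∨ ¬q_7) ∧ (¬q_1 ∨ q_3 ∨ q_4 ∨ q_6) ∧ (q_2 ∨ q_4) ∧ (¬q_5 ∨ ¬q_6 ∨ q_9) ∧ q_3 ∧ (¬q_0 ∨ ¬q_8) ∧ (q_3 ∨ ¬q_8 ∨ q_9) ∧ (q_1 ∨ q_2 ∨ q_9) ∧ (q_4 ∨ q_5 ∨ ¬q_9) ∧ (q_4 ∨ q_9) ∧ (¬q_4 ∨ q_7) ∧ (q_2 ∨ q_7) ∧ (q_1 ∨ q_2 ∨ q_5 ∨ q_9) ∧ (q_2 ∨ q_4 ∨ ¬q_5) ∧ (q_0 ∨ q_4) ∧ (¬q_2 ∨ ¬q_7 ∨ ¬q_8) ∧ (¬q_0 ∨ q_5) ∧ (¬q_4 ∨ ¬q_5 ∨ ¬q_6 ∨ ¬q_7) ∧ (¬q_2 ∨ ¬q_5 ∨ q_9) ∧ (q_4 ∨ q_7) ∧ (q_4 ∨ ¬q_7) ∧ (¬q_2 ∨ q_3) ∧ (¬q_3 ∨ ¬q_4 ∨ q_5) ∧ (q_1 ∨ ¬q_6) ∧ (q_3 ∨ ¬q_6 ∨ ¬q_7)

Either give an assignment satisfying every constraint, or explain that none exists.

Case q_7 = True:
  (¬q_4 ∨ ¬q_7) forces q_4 = False.
  Clause (q_4 ∨ ¬q_7) is falsified — contradiction.
Case q_7 = False:
  (q_3) forces q_3 = True.
  (¬q_4 ∨ q_7) forces q_4 = False.
  Clause (q_4 ∨ q_7) is falsified — contradiction.
Both cases fail, so the formula is unsatisfiable.

The formula is unsatisfiable.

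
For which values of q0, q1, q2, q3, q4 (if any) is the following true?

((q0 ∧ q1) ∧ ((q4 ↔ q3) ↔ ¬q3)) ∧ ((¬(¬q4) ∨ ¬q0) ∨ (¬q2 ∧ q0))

q0=T; q1=T; q2=F; q3=F; q4=F

  (q0 ∧ q1) ∧ ((q4 ↔ q3) ↔ ¬q3) = True
    q0 ∧ q1 = True
    (q4 ↔ q3) ↔ ¬q3 = True
      q4 ↔ q3 = True
      ¬q3 = True
  (¬(¬q4) ∨ ¬q0) ∨ (¬q2 ∧ q0) = True
    ¬(¬q4) ∨ ¬q0 = False
      ¬(¬q4) = False
        ¬q4 = True
      ¬q0 = False
    ¬q2 ∧ q0 = True
      ¬q2 = True
Both conjuncts True, so the formula holds.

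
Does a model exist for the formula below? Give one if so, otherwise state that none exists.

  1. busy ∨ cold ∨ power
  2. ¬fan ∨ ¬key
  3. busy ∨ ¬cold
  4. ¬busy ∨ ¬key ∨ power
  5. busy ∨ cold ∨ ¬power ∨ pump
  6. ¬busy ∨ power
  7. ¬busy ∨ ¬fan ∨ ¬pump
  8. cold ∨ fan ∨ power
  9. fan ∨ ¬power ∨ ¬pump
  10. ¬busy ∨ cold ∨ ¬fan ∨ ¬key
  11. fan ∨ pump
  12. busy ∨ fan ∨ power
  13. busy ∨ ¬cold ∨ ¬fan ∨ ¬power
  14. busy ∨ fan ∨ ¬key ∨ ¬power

key = False, power = True, pump = True, busy = False, fan = True, cold = False

Try key = True:
  (¬fan ∨ ¬key) forces fan = False.
  (fan ∨ pump) forces pump = True.
  (fan ∨ ¬power ∨ ¬pump) forces power = False.
  (¬busy ∨ ¬key ∨ power) forces busy = False.
  clause (busy ∨ fan ∨ power) is falsified — backtrack.
So key = False.
Set power = True.
Set pump = True.
  then (fan ∨ ¬power ∨ ¬pump) forces fan = True.
  then (¬busy ∨ ¬fan ∨ ¬pump) forces busy = False.
  then (busy ∨ ¬cold ∨ ¬fan ∨ ¬power) forces cold = False.
All clauses satisfied.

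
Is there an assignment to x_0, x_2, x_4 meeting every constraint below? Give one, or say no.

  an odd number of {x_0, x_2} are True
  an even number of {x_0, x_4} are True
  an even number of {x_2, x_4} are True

No satisfying assignment exists.

Adding constraints 1, 2, 3 mod 2: every variable appears an even number of times on the left, so the left side is 0.
But the right sides sum to 1 (mod 2). 0 ≠ 1 — the system is inconsistent.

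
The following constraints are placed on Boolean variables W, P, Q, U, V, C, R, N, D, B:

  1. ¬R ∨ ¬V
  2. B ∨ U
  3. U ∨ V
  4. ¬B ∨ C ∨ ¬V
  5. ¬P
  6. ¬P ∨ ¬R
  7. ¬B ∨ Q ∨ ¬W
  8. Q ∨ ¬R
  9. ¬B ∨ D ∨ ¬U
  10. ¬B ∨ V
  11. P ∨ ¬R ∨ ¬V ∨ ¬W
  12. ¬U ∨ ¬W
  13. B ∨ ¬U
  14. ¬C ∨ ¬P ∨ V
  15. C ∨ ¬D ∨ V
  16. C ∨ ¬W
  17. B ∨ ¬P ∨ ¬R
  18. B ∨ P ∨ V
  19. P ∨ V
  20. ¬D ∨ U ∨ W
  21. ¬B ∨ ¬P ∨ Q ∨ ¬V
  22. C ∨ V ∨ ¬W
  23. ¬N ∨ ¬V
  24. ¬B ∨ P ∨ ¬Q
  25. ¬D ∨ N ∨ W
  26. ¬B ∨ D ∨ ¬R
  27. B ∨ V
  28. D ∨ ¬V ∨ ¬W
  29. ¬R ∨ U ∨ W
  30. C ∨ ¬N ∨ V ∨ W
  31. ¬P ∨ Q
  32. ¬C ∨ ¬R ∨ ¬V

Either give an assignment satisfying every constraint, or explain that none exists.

Unit clause (¬P) forces P = False.
In (P ∨ V) only V is left, so V = True.
In (¬N ∨ ¬V) only ¬N is left, so N = False.
In (¬R ∨ ¬V) only ¬R is left, so R = False.
Try W = True:
  (¬U ∨ ¬W) forces U = False.
  (B ∨ U) forces B = True.
  (¬B ∨ C ∨ ¬V) forces C = True.
  (¬B ∨ Q ∨ ¬W) forces Q = True.
  clause (¬B ∨ P ∨ ¬Q) is falsified — backtrack.
So W = False.
  then (¬D ∨ N ∨ W) forces D = False.
Set Q = False.
Set U = False.
  then (B ∨ U) forces B = True.
  then (¬B ∨ C ∨ ¬V) forces C = True.
All clauses satisfied.

W = False; P = False; Q = False; U = False; V = True; C = True; R = False; N = False; D = False; B = True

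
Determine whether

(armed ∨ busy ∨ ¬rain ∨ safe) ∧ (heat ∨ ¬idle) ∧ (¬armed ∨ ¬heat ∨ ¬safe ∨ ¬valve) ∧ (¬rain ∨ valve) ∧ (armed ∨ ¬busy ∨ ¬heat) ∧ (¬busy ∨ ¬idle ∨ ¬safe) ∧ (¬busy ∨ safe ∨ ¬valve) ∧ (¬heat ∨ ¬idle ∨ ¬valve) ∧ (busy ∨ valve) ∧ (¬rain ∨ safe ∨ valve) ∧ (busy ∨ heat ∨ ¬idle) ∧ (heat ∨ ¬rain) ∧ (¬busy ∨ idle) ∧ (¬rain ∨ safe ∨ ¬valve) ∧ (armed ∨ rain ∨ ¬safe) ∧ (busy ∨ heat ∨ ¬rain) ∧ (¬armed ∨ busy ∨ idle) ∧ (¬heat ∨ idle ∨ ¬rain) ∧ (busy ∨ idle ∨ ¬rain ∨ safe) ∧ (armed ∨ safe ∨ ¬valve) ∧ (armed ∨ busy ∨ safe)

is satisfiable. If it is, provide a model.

armed=T, heat=T, valve=F, safe=F, busy=T, rain=F, idle=T

Set armed = True.
Try heat = False:
  (heat ∨ ¬idle) forces idle = False.
  (heat ∨ ¬rain) forces rain = False.
  (¬busy ∨ idle) forces busy = False.
  clause (¬armed ∨ busy ∨ idle) is falsified — backtrack.
So heat = True.
Set valve = False.
  then (¬rain ∨ valve) forces rain = False.
  then (busy ∨ valve) forces busy = True.
  then (¬busy ∨ idle) forces idle = True.
  then (¬busy ∨ ¬idle ∨ ¬safe) forces safe = False.
All clauses satisfied.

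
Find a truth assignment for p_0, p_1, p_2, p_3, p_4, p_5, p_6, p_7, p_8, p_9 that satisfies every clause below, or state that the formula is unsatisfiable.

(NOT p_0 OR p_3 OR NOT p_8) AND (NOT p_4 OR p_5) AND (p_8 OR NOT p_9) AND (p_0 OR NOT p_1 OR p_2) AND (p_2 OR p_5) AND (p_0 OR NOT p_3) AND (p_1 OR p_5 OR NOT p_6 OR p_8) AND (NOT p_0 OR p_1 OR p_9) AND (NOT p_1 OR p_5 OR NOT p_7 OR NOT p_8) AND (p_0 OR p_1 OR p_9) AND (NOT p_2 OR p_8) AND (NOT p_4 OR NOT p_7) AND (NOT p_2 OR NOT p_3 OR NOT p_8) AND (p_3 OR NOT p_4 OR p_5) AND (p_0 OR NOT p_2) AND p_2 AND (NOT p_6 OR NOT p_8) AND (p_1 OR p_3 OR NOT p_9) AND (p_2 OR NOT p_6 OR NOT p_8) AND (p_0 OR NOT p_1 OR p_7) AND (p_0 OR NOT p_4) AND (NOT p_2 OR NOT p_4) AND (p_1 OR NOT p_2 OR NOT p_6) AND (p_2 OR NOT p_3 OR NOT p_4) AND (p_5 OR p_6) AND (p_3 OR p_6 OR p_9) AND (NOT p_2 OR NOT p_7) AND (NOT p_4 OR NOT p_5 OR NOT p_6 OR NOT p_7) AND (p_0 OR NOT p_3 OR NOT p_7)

UNSATISFIABLE

Case p_2 = True:
  (NOT p_2 OR p_8) forces p_8 = True.
  (NOT p_2 OR NOT p_3 OR NOT p_8) forces p_3 = False.
  (NOT p_0 OR p_3 OR NOT p_8) forces p_0 = False.
  Clause (p_0 OR NOT p_2) is falsified — contradiction.
Case p_2 = False:
  Clause (p_2) is falsified — contradiction.
Both cases fail, so the formula is unsatisfiable.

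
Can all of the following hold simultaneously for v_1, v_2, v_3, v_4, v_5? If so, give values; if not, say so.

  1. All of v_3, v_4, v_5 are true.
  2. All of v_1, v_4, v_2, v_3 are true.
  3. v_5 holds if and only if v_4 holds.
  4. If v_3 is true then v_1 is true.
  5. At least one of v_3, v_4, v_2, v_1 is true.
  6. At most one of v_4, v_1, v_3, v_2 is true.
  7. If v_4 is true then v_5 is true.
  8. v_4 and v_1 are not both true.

Case v_1 = True:
  (1) forces v_3 = True.
  Constraint (6) is violated (v_1=T, v_3=T) — contradiction.
Case v_1 = False:
  Constraint (2) is violated (v_1=F) — contradiction.
Both cases fail — unsatisfiable.

No satisfying assignment exists.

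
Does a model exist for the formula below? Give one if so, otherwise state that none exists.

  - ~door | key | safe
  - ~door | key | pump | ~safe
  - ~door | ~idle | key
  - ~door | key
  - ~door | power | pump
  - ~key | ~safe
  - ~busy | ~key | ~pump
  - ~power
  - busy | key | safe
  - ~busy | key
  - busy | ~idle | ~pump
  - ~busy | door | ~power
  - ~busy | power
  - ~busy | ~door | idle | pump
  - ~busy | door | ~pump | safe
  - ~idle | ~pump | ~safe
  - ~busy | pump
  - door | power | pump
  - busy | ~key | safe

Unit clause (~power) forces power = False.
In (~busy | power) only ~busy is left, so busy = False.
Try key = True:
  (~key | ~safe) forces safe = False.
  clause (busy | ~key | safe) is falsified — backtrack.
So key = False.
  then (~door | key) forces door = False.
  then (busy | key | safe) forces safe = True.
  then (door | power | pump) forces pump = True.
  then (busy | ~idle | ~pump) forces idle = False.
All clauses satisfied.

key = False, idle = False, busy = False, door = False, power = False, pump = True, safe = True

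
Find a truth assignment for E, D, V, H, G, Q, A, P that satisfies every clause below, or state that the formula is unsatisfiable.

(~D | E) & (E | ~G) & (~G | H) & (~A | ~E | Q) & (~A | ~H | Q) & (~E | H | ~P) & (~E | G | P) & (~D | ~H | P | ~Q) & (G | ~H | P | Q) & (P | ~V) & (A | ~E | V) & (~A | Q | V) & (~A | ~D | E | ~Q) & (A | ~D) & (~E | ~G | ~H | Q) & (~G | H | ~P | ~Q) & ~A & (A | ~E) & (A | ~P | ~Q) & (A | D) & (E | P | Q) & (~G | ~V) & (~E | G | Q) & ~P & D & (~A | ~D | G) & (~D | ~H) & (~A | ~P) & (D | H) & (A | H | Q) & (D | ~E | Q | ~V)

UNSATISFIABLE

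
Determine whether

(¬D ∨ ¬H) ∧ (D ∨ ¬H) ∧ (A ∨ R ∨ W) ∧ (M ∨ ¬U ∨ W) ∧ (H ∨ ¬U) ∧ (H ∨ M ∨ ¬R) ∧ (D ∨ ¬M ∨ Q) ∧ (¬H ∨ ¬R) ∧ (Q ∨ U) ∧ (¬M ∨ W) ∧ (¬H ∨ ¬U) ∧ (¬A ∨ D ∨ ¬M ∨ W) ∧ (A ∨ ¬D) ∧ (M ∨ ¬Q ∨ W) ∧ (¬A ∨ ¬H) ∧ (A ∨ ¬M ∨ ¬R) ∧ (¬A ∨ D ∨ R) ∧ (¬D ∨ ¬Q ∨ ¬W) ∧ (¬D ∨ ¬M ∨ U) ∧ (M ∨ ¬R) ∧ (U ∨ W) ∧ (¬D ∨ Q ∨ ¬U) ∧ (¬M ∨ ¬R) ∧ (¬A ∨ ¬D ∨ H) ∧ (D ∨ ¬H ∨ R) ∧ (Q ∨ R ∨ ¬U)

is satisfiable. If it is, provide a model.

R=F; H=F; Q=T; M=T; W=T; A=F; D=F; U=F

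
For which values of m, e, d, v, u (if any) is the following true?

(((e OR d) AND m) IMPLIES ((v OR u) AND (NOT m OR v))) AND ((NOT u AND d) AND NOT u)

m = False, e = False, d = True, v = False, u = False

  ((e OR d) AND m) IMPLIES ((v OR u) AND (NOT m OR v)) = True
    (e OR d) AND m = False
      e OR d = True
    (v OR u) AND (NOT m OR v) = False
      v OR u = False
      NOT m OR v = True
        NOT m = True
  (NOT u AND d) AND NOT u = True
    NOT u AND d = True
      NOT u = True
    NOT u = True
Both conjuncts True, so the formula holds.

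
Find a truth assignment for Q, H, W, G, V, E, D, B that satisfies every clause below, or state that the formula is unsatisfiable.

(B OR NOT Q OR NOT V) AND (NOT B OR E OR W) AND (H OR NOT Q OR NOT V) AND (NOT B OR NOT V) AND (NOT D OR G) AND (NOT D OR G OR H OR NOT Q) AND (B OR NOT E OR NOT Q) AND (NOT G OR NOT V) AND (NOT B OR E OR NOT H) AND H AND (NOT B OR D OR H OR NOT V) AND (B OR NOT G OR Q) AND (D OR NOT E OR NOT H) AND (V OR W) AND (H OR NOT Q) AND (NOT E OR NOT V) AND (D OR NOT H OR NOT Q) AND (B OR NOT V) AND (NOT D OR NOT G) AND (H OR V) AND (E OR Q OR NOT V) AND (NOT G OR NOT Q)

Q = False, H = True, W = True, G = False, V = False, E = False, D = False, B = False

Unit clause (H) forces H = True.
Set Q = False.
Try W = False:
  (V OR W) forces V = True.
  (NOT B OR NOT V) forces B = False.
  clause (B OR NOT V) is falsified — backtrack.
So W = True.
Set G = False.
  then (NOT D OR G) forces D = False.
  then (D OR NOT E OR NOT H) forces E = False.
  then (E OR Q OR NOT V) forces V = False.
  then (NOT B OR E OR NOT H) forces B = False.
All clauses satisfied.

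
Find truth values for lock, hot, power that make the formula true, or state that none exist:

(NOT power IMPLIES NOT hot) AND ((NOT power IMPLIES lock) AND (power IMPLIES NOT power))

lock = True; hot = False; power = False

  NOT power IMPLIES NOT hot = True
    NOT power = True
    NOT hot = True
  (NOT power IMPLIES lock) AND (power IMPLIES NOT power) = True
    NOT power IMPLIES lock = True
      NOT power = True
    power IMPLIES NOT power = True
      NOT power = True
Both conjuncts True, so the formula holds.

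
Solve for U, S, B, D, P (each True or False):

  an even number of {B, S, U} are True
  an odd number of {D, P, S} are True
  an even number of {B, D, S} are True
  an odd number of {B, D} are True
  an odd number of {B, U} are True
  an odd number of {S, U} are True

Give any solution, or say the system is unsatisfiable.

U: False, S: True, B: True, D: False, P: False

{B, S, U}: 2 true → even ✓
{D, P, S}: 1 true → odd ✓
{B, D, S}: 2 true → even ✓
{B, D}: 1 true → odd ✓
{B, U}: 1 true → odd ✓
{S, U}: 1 true → odd ✓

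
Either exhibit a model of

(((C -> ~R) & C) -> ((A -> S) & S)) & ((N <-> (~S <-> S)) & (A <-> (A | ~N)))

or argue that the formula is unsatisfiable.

R = True, S = False, N = False, A = True, C = False

  ((C -> ~R) & C) -> ((A -> S) & S) = True
    (C -> ~R) & C = False
      C -> ~R = True
        ~R = False
    (A -> S) & S = False
      A -> S = False
  (N <-> (~S <-> S)) & (A <-> (A | ~N)) = True
    N <-> (~S <-> S) = True
      ~S <-> S = False
        ~S = True
    A <-> (A | ~N) = True
      A | ~N = True
        ~N = True
Both conjuncts True, so the formula holds.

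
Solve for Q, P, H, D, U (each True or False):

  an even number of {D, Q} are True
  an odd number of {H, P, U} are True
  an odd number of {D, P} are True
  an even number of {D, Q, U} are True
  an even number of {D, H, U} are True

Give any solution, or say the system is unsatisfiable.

Q: True, P: False, H: True, D: True, U: False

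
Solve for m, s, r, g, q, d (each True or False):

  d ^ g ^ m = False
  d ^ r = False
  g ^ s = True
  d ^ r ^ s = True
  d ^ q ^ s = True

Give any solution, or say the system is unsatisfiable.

m=T; s=T; r=T; g=F; q=T; d=T

d ^ g ^ m = T ^ F ^ T = False ✓
d ^ r = T ^ T = False ✓
g ^ s = F ^ T = True ✓
d ^ r ^ s = T ^ T ^ T = True ✓
d ^ q ^ s = T ^ T ^ T = True ✓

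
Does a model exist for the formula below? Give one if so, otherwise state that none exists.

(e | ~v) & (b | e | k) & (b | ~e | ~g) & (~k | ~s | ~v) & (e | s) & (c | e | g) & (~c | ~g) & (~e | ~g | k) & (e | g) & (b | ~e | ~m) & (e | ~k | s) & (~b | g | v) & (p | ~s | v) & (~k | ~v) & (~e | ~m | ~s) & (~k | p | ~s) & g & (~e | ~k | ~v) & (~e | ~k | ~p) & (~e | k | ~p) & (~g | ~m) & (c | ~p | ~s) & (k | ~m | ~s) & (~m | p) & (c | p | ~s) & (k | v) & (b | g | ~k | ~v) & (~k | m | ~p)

b: True, g: True, m: False, k: True, v: False, s: False, e: True, c: False, p: False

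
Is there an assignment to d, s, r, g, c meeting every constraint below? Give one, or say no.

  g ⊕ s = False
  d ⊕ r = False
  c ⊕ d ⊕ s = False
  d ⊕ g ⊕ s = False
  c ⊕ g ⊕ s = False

d=F, s=F, r=F, g=F, c=F

g ⊕ s = F ⊕ F = False ✓
d ⊕ r = F ⊕ F = False ✓
c ⊕ d ⊕ s = F ⊕ F ⊕ F = False ✓
d ⊕ g ⊕ s = F ⊕ F ⊕ F = False ✓
c ⊕ g ⊕ s = F ⊕ F ⊕ F = False ✓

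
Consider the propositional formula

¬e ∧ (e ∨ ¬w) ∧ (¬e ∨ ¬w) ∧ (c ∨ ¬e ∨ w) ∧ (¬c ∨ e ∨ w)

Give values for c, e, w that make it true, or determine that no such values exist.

c = False, e = False, w = False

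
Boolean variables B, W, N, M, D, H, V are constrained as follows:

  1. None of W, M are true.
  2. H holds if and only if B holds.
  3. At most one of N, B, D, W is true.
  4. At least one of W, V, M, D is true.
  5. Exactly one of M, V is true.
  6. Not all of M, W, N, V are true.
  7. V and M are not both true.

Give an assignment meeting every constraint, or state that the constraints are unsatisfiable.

B=F; W=F; N=T; M=F; D=F; H=F; V=T

  (1) {W, M}: 0 true — none ✓
  (2) H=F, B=F — same ✓
  (3) {N, B, D, W}: 1 true — at most one ✓
  (4) {W, V, M, D}: 1 true — at least one ✓
  (5) {M, V}: 1 true — exactly one ✓
  (6) {M, W, N, V}: 2/4 true — not all ✓
  (7) V=T, M=F — not both ✓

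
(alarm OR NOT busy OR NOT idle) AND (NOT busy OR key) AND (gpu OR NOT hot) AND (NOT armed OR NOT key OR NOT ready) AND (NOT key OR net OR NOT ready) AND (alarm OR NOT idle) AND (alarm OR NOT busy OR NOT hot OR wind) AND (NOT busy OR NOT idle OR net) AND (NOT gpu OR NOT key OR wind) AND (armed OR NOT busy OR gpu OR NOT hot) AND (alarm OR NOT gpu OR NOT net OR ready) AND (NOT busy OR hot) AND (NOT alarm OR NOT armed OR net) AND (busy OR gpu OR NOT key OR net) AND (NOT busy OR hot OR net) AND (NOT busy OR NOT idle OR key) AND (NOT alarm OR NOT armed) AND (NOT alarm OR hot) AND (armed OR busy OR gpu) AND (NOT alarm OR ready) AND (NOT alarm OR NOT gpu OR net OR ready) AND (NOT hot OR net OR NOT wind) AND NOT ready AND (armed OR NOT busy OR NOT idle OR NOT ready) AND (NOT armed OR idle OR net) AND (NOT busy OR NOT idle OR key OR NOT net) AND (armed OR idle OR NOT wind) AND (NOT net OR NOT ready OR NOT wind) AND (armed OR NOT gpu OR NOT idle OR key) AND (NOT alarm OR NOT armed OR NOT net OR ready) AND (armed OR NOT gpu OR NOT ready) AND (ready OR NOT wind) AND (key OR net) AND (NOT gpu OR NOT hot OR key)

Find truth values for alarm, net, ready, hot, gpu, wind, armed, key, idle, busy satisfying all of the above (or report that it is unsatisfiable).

alarm = False, net = True, ready = False, hot = False, gpu = False, wind = False, armed = True, key = True, idle = False, busy = False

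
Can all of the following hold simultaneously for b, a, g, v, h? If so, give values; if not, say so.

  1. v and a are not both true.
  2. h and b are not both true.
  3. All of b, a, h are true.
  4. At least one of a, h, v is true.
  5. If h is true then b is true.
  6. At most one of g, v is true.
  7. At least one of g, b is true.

UNSATISFIABLE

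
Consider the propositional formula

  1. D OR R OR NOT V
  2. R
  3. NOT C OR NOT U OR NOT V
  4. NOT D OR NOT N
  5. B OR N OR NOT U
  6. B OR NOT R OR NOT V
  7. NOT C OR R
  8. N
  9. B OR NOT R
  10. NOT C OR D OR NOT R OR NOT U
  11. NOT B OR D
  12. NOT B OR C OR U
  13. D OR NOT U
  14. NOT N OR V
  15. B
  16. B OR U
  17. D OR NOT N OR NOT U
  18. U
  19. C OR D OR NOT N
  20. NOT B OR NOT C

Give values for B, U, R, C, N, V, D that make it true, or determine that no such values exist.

Case B = True:
  (R) forces R = True.
  (N) forces N = True.
  (NOT D OR NOT N) forces D = False.
  Clause (NOT B OR D) is falsified — contradiction.
Case B = False:
  Clause (B) is falsified — contradiction.
Both cases fail, so the formula is unsatisfiable.

Unsatisfiable — no assignment works.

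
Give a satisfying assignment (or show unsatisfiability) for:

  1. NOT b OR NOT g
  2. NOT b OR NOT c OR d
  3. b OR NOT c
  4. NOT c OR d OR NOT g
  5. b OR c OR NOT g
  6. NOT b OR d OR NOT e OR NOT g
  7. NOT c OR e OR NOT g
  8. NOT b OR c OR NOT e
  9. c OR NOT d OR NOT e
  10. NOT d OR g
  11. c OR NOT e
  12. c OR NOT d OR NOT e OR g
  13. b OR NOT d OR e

Try c = True:
  (b OR NOT c) forces b = True.
  (NOT b OR NOT g) forces g = False.
  (NOT b OR NOT c OR d) forces d = True.
  clause (NOT d OR g) is falsified — backtrack.
So c = False.
  then (c OR NOT e) forces e = False.
Set b = False.
  then (b OR c OR NOT g) forces g = False.
  then (NOT d OR g) forces d = False.
All clauses satisfied.

c: False, b: False, g: False, d: False, e: False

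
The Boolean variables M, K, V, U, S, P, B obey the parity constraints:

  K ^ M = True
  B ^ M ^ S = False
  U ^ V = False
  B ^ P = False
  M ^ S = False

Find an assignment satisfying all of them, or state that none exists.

M: False; K: True; V: True; U: True; S: False; P: False; B: False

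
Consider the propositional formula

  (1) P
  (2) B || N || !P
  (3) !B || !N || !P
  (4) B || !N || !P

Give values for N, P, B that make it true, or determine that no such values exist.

Unit clause (P) forces P = True.
Set N = False.
  then (B || N || !P) forces B = True.
Check each clause:
  (P): P holds.
  (B || N || !P): B holds.
  (!B || !N || !P): !N holds.
  (B || !N || !P): B holds.
All clauses satisfied.

N = False, P = True, B = True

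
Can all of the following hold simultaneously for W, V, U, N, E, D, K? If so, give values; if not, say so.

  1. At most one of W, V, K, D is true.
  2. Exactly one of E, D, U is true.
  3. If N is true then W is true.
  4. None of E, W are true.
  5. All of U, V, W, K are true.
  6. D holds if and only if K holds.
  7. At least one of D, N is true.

The formula is unsatisfiable.

Case W = True:
  Constraint (4) is violated (W=T) — contradiction.
Case W = False:
  Constraint (5) is violated (W=F) — contradiction.
Both cases fail — unsatisfiable.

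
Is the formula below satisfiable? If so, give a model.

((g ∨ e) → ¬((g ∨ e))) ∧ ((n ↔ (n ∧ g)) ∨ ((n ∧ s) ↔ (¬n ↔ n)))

e = False, g = False, s = False, n = False

  (g ∨ e) → ¬((g ∨ e)) = True
    g ∨ e = False
    ¬((g ∨ e)) = True
      g ∨ e = False
  (n ↔ (n ∧ g)) ∨ ((n ∧ s) ↔ (¬n ↔ n)) = True
    n ↔ (n ∧ g) = True
      n ∧ g = False
    (n ∧ s) ↔ (¬n ↔ n) = True
      n ∧ s = False
      ¬n ↔ n = False
        ¬n = True
Both conjuncts True, so the formula holds.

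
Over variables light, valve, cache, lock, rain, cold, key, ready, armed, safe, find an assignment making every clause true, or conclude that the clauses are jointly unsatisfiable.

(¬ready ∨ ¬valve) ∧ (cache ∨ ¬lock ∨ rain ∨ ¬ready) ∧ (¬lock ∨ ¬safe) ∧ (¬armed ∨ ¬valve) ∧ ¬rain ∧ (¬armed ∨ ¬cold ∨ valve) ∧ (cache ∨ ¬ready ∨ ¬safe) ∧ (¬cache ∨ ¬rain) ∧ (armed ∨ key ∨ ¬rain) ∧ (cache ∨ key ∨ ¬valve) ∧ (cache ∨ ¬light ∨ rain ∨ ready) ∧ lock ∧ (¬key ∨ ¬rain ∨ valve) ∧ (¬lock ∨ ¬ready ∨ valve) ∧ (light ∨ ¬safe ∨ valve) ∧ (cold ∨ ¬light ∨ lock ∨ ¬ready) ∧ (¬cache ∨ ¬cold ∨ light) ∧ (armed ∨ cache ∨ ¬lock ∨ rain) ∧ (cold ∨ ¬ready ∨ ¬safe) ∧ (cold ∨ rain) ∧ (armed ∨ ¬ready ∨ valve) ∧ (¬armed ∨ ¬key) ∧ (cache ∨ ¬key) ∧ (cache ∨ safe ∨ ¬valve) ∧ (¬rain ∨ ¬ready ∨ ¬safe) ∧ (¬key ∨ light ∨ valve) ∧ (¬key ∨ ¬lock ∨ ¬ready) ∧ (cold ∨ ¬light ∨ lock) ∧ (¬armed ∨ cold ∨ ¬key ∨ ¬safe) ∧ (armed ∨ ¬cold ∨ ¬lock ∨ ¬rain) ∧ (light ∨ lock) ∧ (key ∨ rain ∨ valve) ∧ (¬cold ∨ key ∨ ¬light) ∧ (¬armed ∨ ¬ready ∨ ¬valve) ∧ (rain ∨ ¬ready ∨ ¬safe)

Unit clause (¬rain) forces rain = False.
Unit clause (lock) forces lock = True.
In (cold ∨ rain) only cold is left, so cold = True.
In (¬lock ∨ ¬safe) only ¬safe is left, so safe = False.
Try light = False:
  (¬cache ∨ ¬cold ∨ light) forces cache = False.
  (cache ∨ ¬lock ∨ rain ∨ ¬ready) forces ready = False.
  (armed ∨ cache ∨ ¬lock ∨ rain) forces armed = True.
  (¬armed ∨ ¬valve) forces valve = False.
  clause (¬armed ∨ ¬cold ∨ valve) is falsified — backtrack.
So light = True.
  then (¬cold ∨ key ∨ ¬light) forces key = True.
  then (¬armed ∨ ¬key) forces armed = False.
  then (cache ∨ ¬key) forces cache = True.
  then (¬key ∨ ¬lock ∨ ¬ready) forces ready = False.
Set valve = False.
All clauses satisfied.

light = True, valve = False, cache = True, lock = True, rain = False, cold = True, key = True, ready = False, armed = False, safe = False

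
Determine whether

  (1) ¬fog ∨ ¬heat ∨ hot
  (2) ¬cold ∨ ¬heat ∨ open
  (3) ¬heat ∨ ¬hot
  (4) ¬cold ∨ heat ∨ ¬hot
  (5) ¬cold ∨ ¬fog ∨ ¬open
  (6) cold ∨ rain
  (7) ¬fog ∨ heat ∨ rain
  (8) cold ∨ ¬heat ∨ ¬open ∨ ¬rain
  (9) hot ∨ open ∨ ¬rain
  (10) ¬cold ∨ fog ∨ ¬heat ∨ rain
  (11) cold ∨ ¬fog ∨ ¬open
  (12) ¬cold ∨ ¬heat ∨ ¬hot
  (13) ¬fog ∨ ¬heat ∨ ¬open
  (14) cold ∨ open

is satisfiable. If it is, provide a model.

cold = True, rain = True, hot = False, open = True, fog = False, heat = True

Set cold = True.
Set rain = True.
Try hot = True:
  (¬heat ∨ ¬hot) forces heat = False.
  clause (¬cold ∨ heat ∨ ¬hot) is falsified — backtrack.
So hot = False.
  then (hot ∨ open ∨ ¬rain) forces open = True.
  then (¬cold ∨ ¬fog ∨ ¬open) forces fog = False.
Set heat = True.
All clauses satisfied.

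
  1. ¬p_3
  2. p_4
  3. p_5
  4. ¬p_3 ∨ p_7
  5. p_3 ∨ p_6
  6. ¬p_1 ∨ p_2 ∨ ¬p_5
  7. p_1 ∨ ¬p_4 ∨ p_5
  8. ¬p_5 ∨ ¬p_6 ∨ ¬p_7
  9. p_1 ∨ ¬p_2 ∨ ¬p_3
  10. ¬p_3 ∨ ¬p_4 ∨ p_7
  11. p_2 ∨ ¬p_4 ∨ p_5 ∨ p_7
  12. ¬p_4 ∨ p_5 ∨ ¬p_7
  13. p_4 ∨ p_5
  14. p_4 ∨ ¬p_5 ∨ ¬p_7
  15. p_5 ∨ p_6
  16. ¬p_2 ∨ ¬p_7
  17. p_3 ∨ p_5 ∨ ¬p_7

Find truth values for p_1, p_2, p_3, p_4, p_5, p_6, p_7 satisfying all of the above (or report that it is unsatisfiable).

p_1 = False, p_2 = False, p_3 = False, p_4 = True, p_5 = True, p_6 = True, p_7 = False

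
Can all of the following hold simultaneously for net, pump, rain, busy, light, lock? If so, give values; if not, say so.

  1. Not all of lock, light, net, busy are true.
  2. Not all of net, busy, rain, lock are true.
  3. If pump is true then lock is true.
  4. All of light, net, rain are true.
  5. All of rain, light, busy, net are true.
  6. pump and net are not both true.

net = True, pump = False, rain = True, busy = True, light = True, lock = False

  (1) {lock, light, net, busy}: 3/4 true — not all ✓
  (2) {net, busy, rain, lock}: 3/4 true — not all ✓
  (3) pump=F ⇒ lock: vacuous ✓
  (4) {light, net, rain}: all 3 true ✓
  (5) {rain, light, busy, net}: all 4 true ✓
  (6) pump=F, net=T — not both ✓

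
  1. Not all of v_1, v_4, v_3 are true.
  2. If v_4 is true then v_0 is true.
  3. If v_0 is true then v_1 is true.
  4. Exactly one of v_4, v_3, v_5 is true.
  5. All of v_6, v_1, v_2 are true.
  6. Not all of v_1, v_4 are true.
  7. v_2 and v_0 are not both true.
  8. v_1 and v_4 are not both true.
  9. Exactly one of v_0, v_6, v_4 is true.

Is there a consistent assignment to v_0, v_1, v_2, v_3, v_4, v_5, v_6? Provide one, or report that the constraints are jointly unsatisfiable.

v_0 = False, v_1 = True, v_2 = True, v_3 = True, v_4 = False, v_5 = False, v_6 = True

  (1) {v_1, v_4, v_3}: 2/3 true — not all ✓
  (2) v_4=F ⇒ v_0: vacuous ✓
  (3) v_0=F ⇒ v_1: vacuous ✓
  (4) {v_4, v_3, v_5}: 1 true — exactly one ✓
  (5) {v_6, v_1, v_2}: all 3 true ✓
  (6) {v_1, v_4}: 1/2 true — not all ✓
  (7) v_2=T, v_0=F — not both ✓
  (8) v_1=T, v_4=F — not both ✓
  (9) {v_0, v_6, v_4}: 1 true — exactly one ✓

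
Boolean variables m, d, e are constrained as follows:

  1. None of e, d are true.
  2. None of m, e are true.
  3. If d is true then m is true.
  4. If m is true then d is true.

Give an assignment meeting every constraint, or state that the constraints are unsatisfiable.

m = False, d = False, e = False

  (1) {e, d}: 0 true — none ✓
  (2) {m, e}: 0 true — none ✓
  (3) d=F ⇒ m: vacuous ✓
  (4) m=F ⇒ d: vacuous ✓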